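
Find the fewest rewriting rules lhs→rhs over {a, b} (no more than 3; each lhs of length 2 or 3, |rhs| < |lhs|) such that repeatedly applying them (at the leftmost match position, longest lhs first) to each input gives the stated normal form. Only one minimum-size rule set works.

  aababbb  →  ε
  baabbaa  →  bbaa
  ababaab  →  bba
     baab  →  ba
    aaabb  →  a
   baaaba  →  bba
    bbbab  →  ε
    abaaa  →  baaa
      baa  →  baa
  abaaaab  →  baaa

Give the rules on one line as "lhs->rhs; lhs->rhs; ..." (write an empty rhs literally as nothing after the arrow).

ab->; aba->ba; bbb->

  | aababbb => ababbb => babbb => bbb => ε
  | baabbaa => babaa => bbaa
  | ababaab => babaab => bbaab => bba
  | baab => ba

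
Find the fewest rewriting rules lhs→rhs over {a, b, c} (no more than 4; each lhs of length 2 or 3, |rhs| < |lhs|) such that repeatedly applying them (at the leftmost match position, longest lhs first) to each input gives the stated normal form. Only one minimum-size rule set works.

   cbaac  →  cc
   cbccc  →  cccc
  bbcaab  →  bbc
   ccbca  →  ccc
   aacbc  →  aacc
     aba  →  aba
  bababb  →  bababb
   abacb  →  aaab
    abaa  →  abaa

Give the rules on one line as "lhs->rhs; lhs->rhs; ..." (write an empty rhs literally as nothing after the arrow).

bac->aa; ca->c; cb->c

  | cbaac => caac => cac => cc
  | cbccc => cccc
  | bbcaab => bbcab => bbcb => bbc
  | ccbca => ccca => ccc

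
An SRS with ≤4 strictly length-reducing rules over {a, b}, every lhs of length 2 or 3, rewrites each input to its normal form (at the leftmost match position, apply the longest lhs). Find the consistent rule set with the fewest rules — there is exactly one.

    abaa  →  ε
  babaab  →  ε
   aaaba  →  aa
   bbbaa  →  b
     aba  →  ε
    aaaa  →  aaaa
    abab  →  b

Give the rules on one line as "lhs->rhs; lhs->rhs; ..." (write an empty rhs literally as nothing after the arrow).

ab->; aba->ab; ba->

  | abaa => aba => ab => ε
  | babaab => baab => ab => ε
  | aaaba => aaab => aa
  | bbbaa => bba => b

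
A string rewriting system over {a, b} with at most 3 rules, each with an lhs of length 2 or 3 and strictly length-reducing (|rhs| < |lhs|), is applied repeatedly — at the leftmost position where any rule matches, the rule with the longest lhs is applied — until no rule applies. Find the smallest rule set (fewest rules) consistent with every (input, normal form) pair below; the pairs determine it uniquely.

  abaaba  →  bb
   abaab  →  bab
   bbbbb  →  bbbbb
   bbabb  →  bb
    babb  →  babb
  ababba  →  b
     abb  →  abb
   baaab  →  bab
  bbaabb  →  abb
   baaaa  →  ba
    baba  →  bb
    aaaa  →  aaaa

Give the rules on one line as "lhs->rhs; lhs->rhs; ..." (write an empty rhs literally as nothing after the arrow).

aba->b; baa->ba; bba->

  | abaaba => baba => bb
  | abaab => bab
  | bbbbb
  | bbabb => bb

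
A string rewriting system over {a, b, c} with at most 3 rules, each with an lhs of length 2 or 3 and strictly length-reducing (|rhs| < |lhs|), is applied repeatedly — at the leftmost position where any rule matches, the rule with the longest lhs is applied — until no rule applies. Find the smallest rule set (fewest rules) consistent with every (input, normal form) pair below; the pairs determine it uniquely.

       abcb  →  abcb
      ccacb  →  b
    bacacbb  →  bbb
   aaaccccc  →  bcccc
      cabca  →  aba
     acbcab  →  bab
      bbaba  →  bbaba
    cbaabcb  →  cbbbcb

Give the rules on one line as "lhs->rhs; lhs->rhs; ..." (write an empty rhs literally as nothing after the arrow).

  | abcb
  | ccacb => cacb => acb => b
  | bacacbb => bacbb => bbb
  | aaaccccc => baccccc => bcccc

aa->b; ac->; ca->a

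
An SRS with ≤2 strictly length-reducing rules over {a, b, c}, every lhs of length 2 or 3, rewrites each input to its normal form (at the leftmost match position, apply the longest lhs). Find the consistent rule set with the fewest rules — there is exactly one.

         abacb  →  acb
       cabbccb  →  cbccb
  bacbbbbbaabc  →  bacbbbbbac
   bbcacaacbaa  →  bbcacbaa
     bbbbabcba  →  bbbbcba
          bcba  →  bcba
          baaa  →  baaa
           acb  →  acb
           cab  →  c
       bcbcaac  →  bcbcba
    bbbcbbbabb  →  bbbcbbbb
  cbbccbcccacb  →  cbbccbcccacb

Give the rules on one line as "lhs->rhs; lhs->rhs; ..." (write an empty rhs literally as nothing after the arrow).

aac->ba; ab->

  | abacb => acb
  | cabbccb => cbccb
  | bacbbbbbaabc => bacbbbbbac
  | bbcacaacbaa => bbcacbabaa => bbcacbaa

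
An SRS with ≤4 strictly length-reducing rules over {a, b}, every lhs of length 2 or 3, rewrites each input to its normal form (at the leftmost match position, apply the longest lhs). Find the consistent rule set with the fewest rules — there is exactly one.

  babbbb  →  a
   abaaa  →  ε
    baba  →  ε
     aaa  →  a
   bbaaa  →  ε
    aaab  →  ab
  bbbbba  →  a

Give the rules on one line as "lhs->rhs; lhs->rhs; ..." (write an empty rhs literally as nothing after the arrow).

aa->; ba->a; bb->a

  | babbbb => abbbb => aabb => bb => a
  | abaaa => aaaa => aa => ε
  | baba => aba => aa => ε
  | aaa => a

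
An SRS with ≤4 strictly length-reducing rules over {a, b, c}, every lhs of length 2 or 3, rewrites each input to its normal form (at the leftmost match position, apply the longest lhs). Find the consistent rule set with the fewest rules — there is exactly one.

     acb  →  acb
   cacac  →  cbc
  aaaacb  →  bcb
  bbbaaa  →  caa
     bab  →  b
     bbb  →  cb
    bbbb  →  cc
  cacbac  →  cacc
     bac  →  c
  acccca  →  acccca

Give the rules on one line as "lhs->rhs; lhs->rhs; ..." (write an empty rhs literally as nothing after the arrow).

  | acb
  | cacac => cbc
  | aaaacb => acacb => bcb
  | bbbaaa => cbaaa => caa

aaa->ac; aca->b; ba->; bb->c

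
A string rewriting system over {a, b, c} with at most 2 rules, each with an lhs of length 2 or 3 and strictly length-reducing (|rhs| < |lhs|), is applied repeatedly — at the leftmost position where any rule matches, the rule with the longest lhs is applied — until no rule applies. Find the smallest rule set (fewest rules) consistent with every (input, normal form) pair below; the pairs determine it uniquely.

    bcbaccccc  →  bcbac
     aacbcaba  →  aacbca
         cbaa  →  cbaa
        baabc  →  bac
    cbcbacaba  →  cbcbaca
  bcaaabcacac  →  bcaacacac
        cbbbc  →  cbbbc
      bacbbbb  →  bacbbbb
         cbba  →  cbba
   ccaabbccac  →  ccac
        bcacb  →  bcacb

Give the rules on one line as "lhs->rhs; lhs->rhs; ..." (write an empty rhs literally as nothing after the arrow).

ab->; ccc->c

  | bcbaccccc => bcbaccc => bcbac
  | aacbcaba => aacbca
  | cbaa
  | baabc => bac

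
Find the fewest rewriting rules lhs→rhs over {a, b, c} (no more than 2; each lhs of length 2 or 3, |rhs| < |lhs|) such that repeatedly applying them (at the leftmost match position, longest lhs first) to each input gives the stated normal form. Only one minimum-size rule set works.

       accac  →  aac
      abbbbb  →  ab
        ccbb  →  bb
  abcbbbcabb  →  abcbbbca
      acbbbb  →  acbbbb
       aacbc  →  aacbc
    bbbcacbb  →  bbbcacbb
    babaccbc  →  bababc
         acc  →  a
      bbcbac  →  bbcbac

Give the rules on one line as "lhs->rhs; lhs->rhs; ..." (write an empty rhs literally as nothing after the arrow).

  | accac => aac
  | abbbbb => abbb => ab
  | ccbb => bb
  | abcbbbcabb => abcbbbca

abb->a; cc->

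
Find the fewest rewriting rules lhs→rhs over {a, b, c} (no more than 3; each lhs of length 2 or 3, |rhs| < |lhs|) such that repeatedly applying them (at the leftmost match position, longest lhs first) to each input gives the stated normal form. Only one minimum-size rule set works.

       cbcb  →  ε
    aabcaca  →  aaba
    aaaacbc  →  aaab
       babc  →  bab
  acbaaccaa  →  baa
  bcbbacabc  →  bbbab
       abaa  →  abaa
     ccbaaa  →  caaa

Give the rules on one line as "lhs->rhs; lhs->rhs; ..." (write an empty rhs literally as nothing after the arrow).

  | cbcb => cb => ε
  | aabcaca => aabaca => aaba
  | aaaacbc => aaabc => aaab
  | babc => bab

ac->; bc->b; cb->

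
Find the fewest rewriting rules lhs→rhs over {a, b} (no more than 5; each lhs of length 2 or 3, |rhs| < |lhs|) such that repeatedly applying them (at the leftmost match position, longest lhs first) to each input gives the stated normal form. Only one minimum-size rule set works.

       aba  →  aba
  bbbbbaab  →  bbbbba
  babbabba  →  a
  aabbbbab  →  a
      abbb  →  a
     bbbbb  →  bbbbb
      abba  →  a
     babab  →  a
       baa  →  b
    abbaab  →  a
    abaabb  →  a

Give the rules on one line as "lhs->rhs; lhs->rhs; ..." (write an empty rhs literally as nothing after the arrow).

  | aba
  | bbbbbaab => bbbbba
  | babbabba => abbabba => aaabba => abba => aaa => a
  | aabbbbab => abbbab => aabab => aab => a

aa->; aab->a; abb->aa; bab->ab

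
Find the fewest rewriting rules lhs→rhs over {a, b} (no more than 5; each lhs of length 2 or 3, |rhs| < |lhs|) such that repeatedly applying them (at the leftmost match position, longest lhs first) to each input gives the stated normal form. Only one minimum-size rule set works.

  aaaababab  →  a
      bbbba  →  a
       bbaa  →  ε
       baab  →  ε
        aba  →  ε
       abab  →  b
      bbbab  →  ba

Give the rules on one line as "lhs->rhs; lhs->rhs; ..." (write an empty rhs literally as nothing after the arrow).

  | aaaababab => bababab => baabab => bbab => ab => a
  | bbbba => bba => a
  | bbaa => aa => ε
  | baab => bb => ε

aa->; aaa->b; ab->a; bb->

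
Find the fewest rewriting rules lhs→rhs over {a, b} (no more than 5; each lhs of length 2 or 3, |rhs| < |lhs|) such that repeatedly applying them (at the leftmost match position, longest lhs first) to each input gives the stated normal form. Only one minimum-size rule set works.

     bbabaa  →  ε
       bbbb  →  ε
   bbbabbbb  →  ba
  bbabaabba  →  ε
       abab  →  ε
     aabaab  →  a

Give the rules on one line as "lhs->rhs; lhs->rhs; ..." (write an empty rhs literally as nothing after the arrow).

aa->b; ab->a; bb->; bba->

  | bbabaa => baa => bb => ε
  | bbbb => bb => ε
  | bbbabbbb => babbbb => babbb => babb => bab => ba
  | bbabaabba => baabba => bbbba => bba => ε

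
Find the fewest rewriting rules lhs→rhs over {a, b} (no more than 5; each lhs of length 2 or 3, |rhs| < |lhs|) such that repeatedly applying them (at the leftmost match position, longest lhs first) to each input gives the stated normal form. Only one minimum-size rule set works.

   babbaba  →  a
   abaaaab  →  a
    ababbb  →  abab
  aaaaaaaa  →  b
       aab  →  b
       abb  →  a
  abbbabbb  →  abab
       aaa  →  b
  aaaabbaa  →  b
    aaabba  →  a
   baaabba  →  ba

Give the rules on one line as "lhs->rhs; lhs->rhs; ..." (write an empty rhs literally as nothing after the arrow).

  | babbaba => baaba => bba => a
  | abaaaab => abaaab => abaab => abb => a
  | ababbb => abab
  | aaaaaaaa => aaaaaaa => aaaaaa => aaaaa => aaaa => aaa => aa => b

aa->b; aaa->aa; aab->b; bb->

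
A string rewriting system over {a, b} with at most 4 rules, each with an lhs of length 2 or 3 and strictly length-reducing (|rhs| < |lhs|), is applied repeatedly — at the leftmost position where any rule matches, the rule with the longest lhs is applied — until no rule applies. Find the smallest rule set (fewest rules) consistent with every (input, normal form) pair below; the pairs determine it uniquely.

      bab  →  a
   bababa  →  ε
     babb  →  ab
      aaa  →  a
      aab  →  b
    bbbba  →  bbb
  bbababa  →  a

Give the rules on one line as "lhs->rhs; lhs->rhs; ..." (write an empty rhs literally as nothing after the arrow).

  | bab => a
  | bababa => aaba => ba => ε
  | babb => ab
  | aaa => a

aa->; ba->; bab->a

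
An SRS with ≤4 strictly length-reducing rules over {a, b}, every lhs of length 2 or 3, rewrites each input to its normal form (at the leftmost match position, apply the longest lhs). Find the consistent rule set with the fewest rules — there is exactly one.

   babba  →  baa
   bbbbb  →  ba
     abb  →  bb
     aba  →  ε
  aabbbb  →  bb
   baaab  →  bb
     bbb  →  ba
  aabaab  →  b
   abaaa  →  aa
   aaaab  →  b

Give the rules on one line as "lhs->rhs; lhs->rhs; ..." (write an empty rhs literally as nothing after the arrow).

  | babba => bbba => baa
  | bbbbb => babb => bbb => ba
  | abb => bb
  | aba => ε

ab->b; aba->; bbb->ba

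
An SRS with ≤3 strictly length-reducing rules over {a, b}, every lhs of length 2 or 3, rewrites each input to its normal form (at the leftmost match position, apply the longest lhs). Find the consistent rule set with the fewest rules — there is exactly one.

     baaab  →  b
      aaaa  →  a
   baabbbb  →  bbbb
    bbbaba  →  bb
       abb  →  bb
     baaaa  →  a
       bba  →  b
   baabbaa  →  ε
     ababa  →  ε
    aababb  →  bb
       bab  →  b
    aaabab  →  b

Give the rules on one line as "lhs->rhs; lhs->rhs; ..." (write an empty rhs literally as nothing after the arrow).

aa->a; ab->b; ba->

  | baaab => aab => ab => b
  | aaaa => aaa => aa => a
  | baabbbb => abbbb => bbbb
  | bbbaba => bbba => bb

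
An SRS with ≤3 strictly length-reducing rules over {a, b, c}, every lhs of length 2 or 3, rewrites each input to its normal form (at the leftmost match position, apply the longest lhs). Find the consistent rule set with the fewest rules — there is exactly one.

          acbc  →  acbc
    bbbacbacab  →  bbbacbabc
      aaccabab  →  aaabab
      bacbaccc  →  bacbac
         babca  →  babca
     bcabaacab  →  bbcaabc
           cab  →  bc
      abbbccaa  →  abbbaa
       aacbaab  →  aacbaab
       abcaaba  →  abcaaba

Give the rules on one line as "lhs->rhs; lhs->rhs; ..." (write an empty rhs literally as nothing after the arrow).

cab->bc; cc->

  | acbc
  | bbbacbacab => bbbacbabc
  | aaccabab => aaabab
  | bacbaccc => bacbac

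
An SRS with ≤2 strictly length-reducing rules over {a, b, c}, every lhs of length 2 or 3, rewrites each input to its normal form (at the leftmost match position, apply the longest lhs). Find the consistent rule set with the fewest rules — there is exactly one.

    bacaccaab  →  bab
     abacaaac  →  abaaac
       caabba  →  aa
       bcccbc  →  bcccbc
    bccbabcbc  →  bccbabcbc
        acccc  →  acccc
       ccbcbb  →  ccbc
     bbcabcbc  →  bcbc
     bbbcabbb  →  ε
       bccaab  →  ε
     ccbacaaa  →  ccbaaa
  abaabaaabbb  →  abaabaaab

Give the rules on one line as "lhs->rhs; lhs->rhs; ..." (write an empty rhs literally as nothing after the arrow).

  | bacaccaab => baccaab => bacab => bab
  | abacaaac => abaaac
  | caabba => abba => aa
  | bcccbc

bb->; ca->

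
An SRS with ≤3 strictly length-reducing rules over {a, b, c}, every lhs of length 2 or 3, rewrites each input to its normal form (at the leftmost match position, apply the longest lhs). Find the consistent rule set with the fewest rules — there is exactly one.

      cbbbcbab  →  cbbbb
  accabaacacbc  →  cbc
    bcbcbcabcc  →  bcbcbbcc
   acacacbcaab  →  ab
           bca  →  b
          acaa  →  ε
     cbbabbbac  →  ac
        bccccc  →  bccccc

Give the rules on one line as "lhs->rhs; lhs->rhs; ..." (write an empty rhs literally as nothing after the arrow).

  | cbbbcbab => cbbbcab => cbbbb
  | accabaacacbc => acbaacacbc => acaacacbc => aacacbc => cacbc => cbc
  | bcbcbcabcc => bcbcbbcc
  | acacacbcaab => acacbcaab => acbcaab => acbab => acab => ab

aa->; ba->a; ca->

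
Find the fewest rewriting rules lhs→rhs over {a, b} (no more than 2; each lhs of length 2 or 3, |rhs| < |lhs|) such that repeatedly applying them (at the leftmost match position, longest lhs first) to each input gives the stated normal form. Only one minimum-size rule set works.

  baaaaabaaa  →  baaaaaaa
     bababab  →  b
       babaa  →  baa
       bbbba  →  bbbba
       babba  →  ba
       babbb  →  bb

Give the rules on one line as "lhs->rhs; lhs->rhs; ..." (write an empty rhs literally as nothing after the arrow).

  | baaaaabaaa => baaaaaaa
  | bababab => babab => bab => b
  | babaa => baa
  | bbbba

ab->; abb->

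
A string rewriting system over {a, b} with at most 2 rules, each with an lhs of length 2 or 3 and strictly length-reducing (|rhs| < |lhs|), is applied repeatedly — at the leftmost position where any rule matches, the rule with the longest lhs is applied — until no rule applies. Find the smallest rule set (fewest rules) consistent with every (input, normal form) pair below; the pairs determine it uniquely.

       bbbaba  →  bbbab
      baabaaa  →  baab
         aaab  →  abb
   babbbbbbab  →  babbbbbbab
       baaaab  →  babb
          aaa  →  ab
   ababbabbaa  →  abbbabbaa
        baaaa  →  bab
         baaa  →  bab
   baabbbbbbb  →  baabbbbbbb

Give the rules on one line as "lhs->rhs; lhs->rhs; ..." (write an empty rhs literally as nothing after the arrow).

  | bbbaba => bbbab
  | baabaaa => baabaa => baaba => baab
  | aaab => abb
  | babbbbbbab

aaa->ab; aba->ab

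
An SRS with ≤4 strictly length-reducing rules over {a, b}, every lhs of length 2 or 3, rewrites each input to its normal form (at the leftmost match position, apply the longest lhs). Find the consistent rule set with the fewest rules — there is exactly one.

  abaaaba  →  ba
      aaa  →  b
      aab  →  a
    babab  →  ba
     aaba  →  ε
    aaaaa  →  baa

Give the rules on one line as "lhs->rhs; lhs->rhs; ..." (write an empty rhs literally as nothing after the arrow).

  | abaaaba => baaba => bab => ba
  | aaa => b
  | aab => a
  | babab => baab => ba

aaa->b; ab->; aba->b; bab->ba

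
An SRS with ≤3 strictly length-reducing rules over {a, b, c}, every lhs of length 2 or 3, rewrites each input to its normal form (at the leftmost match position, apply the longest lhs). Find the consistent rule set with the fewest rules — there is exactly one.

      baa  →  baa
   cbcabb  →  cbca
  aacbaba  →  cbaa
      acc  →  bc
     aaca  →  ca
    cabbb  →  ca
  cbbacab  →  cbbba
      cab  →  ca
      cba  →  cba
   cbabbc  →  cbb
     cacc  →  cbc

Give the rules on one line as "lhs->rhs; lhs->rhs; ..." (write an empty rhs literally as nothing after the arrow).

aac->c; ab->a; ac->b

  | baa
  | cbcabb => cbcab => cbca
  | aacbaba => cbaba => cbaa
  | acc => bc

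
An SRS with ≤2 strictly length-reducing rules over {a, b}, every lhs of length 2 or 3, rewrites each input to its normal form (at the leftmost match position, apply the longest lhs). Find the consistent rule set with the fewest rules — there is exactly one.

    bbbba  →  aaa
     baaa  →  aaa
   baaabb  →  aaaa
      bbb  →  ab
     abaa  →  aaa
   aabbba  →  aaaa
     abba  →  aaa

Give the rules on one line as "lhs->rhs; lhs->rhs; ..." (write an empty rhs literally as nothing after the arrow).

  | bbbba => abba => aaa
  | baaa => aaa
  | baaabb => aaabb => aaaa
  | bbb => ab

ba->a; bb->a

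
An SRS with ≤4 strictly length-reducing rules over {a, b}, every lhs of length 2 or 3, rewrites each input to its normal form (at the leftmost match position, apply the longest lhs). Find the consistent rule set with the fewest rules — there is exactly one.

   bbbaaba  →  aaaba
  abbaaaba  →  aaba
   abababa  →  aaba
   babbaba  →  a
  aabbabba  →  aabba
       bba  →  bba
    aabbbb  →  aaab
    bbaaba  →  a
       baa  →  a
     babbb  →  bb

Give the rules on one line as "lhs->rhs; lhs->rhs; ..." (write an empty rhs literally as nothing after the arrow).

baa->a; bab->; bbb->a

  | bbbaaba => aaaba
  | abbaaaba => abaaba => aaba
  | abababa => aaba
  | babbaba => baba => a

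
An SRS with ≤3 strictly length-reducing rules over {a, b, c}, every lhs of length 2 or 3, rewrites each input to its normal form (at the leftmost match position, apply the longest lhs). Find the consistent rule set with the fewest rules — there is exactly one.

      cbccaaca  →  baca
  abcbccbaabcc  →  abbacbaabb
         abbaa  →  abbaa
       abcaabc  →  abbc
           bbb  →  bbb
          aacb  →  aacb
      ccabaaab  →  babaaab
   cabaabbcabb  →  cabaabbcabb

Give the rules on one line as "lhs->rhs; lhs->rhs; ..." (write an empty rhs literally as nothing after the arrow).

  | cbccaaca => bacaaca => baca
  | abcbccbaabcc => abbacbaabcc => abbacbaabb
  | abbaa
  | abcaabc => abbc

caa->; cbc->ba; cc->b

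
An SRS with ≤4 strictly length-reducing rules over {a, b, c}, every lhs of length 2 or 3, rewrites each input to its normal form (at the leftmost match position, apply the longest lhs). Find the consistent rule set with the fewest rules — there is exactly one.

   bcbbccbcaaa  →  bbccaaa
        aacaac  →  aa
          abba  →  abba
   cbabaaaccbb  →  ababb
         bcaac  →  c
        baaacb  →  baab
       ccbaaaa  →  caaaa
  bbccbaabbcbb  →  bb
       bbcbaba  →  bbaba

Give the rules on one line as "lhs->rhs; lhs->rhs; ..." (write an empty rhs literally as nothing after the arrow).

ac->; bca->c; cb->

  | bcbbccbcaaa => bbccbcaaa => bbccaaa
  | aacaac => aaac => aa
  | abba
  | cbabaaaccbb => abaaaccbb => abaacbb => ababb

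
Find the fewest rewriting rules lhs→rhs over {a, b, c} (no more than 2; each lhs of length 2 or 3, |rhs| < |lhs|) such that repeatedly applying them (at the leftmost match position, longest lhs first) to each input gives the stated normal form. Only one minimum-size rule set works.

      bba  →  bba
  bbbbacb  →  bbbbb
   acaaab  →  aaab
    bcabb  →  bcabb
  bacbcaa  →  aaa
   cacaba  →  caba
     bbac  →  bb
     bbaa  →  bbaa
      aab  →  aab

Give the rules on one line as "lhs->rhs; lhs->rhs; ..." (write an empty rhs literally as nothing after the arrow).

  | bba
  | bbbbacb => bbbbb
  | acaaab => aaab
  | bcabb

ac->; bbc->a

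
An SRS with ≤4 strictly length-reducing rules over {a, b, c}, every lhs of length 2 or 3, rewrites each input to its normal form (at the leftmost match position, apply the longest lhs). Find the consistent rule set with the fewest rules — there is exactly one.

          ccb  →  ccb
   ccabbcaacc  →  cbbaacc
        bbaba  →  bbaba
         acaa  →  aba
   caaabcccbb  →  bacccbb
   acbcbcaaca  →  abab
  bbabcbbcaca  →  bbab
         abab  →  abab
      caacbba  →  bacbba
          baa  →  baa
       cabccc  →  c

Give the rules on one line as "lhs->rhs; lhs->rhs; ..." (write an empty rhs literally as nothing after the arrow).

  | ccb
  | ccabbcaacc => cbbbcaacc => cbbaacc
  | bbaba
  | acaa => aba

abc->c; bc->; ca->b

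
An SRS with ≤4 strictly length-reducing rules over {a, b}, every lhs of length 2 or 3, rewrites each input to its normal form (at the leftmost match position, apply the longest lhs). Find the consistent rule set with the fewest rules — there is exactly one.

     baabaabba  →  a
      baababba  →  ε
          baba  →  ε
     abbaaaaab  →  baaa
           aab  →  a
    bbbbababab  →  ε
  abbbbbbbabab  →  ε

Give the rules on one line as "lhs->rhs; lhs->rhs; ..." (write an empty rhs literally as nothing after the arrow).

  | baabaabba => bababba => bbbba => bba => a
  | baababba => babbba => babba => baba => bb => ε
  | baba => bb => ε
  | abbaaaaab => abaaaaab => baaaab => baaa

ab->; aba->b; abb->ab; bb->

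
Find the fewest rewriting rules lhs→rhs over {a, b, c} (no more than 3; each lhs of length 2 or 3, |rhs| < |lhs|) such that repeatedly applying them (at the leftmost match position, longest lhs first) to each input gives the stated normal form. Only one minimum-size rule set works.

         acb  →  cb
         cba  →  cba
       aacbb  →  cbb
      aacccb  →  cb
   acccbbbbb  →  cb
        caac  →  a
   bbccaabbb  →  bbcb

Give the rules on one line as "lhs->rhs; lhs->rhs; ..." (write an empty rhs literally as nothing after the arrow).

ac->c; bbb->cb; cc->a

  | acb => cb
  | cba
  | aacbb => acbb => cbb
  | aacccb => acccb => cccb => acb => cb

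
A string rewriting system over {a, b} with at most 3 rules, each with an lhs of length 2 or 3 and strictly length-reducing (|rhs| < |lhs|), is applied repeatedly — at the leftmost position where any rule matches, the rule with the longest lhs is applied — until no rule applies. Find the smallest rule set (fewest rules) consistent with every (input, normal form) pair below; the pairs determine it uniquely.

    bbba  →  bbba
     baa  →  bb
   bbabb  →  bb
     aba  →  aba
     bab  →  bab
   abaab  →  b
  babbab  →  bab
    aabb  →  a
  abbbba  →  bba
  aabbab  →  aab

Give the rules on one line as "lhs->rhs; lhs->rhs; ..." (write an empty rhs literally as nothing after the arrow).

  | bbba
  | baa => bb
  | bbabb => bb
  | aba

abb->; baa->bb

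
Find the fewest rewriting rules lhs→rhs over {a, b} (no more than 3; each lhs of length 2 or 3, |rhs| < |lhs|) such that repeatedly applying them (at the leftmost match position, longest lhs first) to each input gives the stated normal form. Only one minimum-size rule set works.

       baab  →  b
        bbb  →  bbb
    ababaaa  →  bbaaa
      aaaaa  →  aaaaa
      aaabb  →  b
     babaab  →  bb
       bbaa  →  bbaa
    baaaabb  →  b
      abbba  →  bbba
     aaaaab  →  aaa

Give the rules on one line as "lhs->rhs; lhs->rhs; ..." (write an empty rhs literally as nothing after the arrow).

  | baab => b
  | bbb
  | ababaaa => babaaa => bbaaa
  | aaaaa

aab->; ab->b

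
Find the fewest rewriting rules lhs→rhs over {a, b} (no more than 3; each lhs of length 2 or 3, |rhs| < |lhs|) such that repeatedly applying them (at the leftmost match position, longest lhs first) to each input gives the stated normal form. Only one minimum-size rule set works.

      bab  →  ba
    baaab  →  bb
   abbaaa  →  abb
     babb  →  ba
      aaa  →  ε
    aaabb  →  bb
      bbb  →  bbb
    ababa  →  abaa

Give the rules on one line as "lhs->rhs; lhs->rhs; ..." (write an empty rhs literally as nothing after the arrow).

  | bab => ba
  | baaab => bb
  | abbaaa => abb
  | babb => bab => ba

aaa->; bab->ba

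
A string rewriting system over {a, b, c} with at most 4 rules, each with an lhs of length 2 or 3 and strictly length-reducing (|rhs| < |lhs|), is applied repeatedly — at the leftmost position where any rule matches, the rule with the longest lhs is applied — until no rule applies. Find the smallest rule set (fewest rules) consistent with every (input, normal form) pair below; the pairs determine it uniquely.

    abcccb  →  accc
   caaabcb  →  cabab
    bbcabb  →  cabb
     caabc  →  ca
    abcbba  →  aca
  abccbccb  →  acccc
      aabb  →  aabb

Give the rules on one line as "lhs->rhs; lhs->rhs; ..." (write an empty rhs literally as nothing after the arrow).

aac->ba; bc->c; cb->c

  | abcccb => acccb => accc
  | caaabcb => caaacb => cabab
  | bbcabb => bcabb => cabb
  | caabc => caac => cba => ca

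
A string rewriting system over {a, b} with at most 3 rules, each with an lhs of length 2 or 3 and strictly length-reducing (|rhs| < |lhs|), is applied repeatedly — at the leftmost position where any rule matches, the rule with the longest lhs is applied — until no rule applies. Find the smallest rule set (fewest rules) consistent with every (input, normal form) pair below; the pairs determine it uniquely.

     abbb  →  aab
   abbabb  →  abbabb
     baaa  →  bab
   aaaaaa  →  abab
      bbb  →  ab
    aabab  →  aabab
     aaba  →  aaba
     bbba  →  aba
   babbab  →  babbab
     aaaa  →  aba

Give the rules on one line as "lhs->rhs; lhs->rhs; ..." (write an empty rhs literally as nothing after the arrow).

aaa->ab; bbb->ab

  | abbb => aab
  | abbabb
  | baaa => bab
  | aaaaaa => abaaa => abab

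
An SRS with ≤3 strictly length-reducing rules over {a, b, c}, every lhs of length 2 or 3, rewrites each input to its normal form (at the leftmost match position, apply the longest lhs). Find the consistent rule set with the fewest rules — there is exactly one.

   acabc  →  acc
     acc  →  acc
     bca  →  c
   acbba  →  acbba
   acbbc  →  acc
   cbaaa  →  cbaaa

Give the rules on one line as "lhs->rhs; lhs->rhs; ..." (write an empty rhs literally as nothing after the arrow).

bc->c; ca->c

  | acabc => acbc => acc
  | acc
  | bca => ca => c
  | acbba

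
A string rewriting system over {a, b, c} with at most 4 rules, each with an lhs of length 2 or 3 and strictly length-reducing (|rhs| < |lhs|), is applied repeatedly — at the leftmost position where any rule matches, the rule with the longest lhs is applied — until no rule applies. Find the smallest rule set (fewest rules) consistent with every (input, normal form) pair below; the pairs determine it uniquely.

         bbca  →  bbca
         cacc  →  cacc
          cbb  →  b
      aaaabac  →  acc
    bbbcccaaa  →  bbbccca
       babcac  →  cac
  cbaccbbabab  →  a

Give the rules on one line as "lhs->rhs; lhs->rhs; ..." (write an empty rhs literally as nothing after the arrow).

  | bbca
  | cacc
  | cbb => b
  | aaaabac => aaabac => aabac => abac => acc

aa->a; ba->c; cb->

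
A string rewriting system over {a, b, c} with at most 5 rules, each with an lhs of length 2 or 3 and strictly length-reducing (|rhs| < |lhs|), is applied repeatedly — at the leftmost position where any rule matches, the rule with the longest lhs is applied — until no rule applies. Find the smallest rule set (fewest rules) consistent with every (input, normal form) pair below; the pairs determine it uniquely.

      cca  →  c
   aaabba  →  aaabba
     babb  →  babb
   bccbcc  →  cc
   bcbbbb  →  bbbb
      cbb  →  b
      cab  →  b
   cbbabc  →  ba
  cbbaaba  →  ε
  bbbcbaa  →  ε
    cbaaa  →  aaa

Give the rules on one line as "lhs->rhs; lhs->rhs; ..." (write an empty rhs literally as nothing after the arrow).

  | cca => c
  | aaabba
  | babb
  | bccbcc => cbcc => cc

baa->cc; bc->; ca->; cb->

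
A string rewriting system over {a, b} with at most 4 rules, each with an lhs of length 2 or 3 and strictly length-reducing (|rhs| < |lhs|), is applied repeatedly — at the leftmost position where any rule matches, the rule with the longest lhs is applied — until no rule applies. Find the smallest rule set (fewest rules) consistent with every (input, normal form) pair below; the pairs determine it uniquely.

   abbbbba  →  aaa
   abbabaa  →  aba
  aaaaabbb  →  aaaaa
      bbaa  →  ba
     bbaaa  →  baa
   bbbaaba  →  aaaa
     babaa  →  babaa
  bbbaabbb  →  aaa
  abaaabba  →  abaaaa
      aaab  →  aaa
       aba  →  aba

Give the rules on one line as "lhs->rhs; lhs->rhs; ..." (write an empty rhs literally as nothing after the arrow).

  | abbbbba => aabba => aaba => aaa
  | abbabaa => abbaa => aba
  | aaaaabbb => aaaaabb => aaaaab => aaaaa
  | bbaa => ba

aab->aa; bba->b; bbb->a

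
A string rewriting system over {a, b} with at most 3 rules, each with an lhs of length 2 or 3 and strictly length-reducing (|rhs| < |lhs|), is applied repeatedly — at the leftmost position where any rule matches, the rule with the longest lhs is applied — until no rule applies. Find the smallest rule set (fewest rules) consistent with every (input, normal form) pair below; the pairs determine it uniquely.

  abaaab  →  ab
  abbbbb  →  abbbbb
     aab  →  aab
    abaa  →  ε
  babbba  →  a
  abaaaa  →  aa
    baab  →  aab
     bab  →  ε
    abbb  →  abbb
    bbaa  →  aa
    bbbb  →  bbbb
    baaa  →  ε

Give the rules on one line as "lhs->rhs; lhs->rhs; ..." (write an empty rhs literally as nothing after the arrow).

  | abaaab => aaaab => ab
  | abbbbb
  | aab
  | abaa => aaa => ε

aaa->; ba->a; bab->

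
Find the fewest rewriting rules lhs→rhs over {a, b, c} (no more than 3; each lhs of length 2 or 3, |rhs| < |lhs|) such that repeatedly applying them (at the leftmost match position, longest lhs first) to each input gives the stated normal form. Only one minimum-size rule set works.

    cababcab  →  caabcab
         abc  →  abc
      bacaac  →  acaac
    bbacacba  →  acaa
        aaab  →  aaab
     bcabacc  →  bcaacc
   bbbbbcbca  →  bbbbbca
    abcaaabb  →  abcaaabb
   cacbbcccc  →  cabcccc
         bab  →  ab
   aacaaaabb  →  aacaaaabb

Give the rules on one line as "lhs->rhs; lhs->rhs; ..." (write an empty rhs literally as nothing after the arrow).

  | cababcab => caabcab
  | abc
  | bacaac => acaac
  | bbacacba => bacacba => acacba => acaa

ba->a; cb->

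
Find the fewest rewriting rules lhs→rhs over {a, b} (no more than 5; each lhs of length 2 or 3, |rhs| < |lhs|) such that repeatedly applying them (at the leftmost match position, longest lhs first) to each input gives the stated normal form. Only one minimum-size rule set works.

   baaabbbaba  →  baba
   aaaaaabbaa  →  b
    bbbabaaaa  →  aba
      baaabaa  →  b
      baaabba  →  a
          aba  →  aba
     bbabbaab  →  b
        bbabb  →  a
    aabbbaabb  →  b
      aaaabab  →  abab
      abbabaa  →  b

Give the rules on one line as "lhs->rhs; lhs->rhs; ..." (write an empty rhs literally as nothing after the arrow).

aa->b; aaa->; bb->; bbb->

  | baaabbbaba => bbbbaba => baba
  | aaaaaabbaa => aaabbaa => bbaa => aa => b
  | bbbabaaaa => abaaaa => aba
  | baaabaa => bbaa => aa => b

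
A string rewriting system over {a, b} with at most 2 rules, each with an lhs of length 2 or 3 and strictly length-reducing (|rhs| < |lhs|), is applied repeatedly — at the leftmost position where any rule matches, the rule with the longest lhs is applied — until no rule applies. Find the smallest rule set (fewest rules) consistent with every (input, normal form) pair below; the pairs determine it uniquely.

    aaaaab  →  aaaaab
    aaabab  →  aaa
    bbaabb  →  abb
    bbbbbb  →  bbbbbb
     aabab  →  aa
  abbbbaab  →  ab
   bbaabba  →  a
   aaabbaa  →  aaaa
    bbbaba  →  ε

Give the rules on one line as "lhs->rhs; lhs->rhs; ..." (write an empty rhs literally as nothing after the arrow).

bab->; bba->

  | aaaaab
  | aaabab => aaa
  | bbaabb => abb
  | bbbbbb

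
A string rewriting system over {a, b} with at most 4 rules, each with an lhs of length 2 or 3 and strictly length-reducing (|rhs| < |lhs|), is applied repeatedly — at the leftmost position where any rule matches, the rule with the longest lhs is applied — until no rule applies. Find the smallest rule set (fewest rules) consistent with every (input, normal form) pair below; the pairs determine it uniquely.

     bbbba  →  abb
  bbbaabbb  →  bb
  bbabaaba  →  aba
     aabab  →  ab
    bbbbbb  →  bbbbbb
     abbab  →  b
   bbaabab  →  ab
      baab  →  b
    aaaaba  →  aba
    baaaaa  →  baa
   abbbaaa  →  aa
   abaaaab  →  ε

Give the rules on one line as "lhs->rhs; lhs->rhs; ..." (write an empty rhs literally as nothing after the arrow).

aaa->; aab->; bab->ab; bba->ab

  | bbbba => bbab => abb
  | bbbaabbb => bababbb => ababbb => aabbb => bb
  | bbabaaba => abbaaba => aababa => aba
  | aabab => ab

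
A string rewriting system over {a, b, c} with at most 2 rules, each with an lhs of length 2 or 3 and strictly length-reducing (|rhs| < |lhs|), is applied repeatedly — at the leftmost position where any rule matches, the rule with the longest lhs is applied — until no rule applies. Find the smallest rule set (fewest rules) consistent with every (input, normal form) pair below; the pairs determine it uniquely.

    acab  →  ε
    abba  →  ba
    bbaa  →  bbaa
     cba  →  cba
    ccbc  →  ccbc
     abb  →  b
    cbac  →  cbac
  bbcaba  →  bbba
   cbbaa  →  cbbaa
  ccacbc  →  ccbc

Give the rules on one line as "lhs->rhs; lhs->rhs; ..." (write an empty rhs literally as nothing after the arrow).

ab->; ca->

  | acab => ab => ε
  | abba => ba
  | bbaa
  | cba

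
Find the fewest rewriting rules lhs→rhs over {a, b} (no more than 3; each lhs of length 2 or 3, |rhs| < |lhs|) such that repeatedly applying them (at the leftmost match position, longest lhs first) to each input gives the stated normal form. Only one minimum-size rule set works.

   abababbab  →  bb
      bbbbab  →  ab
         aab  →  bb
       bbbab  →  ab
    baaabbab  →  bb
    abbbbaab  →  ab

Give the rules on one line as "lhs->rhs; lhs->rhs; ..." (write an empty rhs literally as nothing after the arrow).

  | abababbab => aababbab => bbabbab => babbab => abbab => abab => aab => bb
  | bbbbab => bbbab => bbab => bab => ab
  | aab => bb
  | bbbab => bbab => bab => ab

aa->b; ba->a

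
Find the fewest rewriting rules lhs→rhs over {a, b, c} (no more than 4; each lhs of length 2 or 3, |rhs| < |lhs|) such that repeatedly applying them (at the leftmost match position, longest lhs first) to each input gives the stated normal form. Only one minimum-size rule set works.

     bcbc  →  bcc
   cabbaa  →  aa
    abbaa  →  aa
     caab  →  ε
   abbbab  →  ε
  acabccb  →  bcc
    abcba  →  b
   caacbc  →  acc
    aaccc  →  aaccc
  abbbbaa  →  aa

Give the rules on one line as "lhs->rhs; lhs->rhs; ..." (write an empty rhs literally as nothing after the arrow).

  | bcbc => bcc
  | cabbaa => bbbaa => bbaa => baa => aa
  | abbaa => baa => aa
  | caab => bab => ab => ε

ab->; ba->a; ca->b; cb->c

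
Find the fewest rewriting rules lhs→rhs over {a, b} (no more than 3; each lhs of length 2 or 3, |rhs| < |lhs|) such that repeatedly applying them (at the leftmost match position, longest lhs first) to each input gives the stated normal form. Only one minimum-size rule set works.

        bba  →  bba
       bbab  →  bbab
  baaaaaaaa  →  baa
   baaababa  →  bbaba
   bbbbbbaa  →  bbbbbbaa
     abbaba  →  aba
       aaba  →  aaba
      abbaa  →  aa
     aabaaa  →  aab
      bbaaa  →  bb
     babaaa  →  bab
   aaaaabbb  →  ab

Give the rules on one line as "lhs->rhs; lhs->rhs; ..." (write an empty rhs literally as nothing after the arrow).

aaa->; abb->

  | bba
  | bbab
  | baaaaaaaa => baaaaa => baa
  | baaababa => bbaba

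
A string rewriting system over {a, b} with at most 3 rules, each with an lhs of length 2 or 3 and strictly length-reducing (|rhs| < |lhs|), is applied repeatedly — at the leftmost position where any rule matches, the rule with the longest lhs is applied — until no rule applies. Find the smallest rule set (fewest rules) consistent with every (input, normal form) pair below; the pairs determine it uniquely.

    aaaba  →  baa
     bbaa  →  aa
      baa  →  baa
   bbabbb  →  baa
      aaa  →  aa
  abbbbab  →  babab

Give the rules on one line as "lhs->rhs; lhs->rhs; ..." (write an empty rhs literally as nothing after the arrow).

aaa->aa; aab->ba; bb->a

  | aaaba => aaba => baa
  | bbaa => aaa => aa
  | baa
  | bbabbb => aabbb => babb => baa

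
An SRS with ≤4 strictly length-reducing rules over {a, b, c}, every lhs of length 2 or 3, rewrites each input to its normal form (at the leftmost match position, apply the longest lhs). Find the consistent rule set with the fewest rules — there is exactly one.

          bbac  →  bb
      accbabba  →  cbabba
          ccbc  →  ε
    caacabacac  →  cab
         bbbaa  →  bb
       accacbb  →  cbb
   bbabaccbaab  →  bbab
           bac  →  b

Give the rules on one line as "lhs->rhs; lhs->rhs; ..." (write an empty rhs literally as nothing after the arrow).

aa->c; ac->; bc->; cc->

  | bbac => bb
  | accbabba => cbabba
  | ccbc => bc => ε
  | caacabacac => cccabacac => cabacac => cabac => cab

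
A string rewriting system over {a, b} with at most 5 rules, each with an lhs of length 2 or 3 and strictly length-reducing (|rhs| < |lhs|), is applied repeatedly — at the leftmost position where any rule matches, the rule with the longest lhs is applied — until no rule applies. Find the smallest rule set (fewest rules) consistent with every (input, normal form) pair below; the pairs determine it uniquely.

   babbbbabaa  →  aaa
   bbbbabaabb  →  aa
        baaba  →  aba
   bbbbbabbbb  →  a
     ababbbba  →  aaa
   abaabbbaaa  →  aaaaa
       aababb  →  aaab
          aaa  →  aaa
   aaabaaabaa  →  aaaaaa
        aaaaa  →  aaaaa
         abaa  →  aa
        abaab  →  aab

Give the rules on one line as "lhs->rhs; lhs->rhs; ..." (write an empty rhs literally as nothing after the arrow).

baa->a; bab->a; bb->; bbb->bb

  | babbbbabaa => abbbabaa => abbabaa => aabaa => aaa
  | bbbbabaabb => bbbabaabb => bbabaabb => abaabb => aabb => aa
  | baaba => aba
  | bbbbbabbbb => bbbbabbbb => bbbabbbb => bbabbbb => abbbb => abbb => abb => a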